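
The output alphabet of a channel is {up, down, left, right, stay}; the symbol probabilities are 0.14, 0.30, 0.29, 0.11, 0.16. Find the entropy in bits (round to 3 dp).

H = −Σ pᵢ log₂ pᵢ.
−0.14·log₂(0.14) = 0.3971
−0.30·log₂(0.30) = 0.5211
−0.29·log₂(0.29) = 0.5179
−0.11·log₂(0.11) = 0.3503
−0.16·log₂(0.16) = 0.4230
Sum ≈ 2.2094 → 2.209 bits.

2.209 bits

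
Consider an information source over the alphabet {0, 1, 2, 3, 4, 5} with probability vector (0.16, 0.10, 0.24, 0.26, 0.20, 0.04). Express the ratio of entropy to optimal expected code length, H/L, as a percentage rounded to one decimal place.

98.6%

Entropy H = −Σ p log₂ p ≈ 2.4048 bits.
Huffman merges: 1/25+1/10→7/50; 7/50+4/25→3/10; 1/5+6/25→11/25; 13/50+3/10→14/25; 11/25+14/25→1. L = 61/25 ≈ 2.4400.
Efficiency = H/L = 2.4048/2.4400 = 98.6%.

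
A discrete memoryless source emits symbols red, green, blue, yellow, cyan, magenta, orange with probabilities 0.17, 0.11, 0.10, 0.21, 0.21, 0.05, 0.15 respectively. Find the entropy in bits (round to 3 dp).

2.689 bits

H = −Σ pᵢ log₂ pᵢ.
−0.17·log₂(0.17) = 0.4346
−0.11·log₂(0.11) = 0.3503
−0.10·log₂(0.10) = 0.3322
−0.21·log₂(0.21) = 0.4728
−0.21·log₂(0.21) = 0.4728
−0.05·log₂(0.05) = 0.2161
−0.15·log₂(0.15) = 0.4105
Sum ≈ 2.6894 → 2.689 bits.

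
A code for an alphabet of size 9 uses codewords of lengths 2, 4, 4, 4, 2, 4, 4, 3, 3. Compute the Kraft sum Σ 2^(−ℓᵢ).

With common denominator 2^4 = 16: Σ 2^(−ℓᵢ) = 4/16 + 1/16 + 1/16 + 1/16 + 4/16 + 1/16 + 1/16 + 2/16 + 2/16 = 17/16 = 1.0625.

1.0625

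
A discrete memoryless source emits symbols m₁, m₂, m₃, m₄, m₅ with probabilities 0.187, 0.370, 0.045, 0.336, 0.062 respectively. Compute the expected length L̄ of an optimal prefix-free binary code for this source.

Repeatedly combine the two least-probable nodes; the expected code length is the sum of the merged weights.
merge 9/200 + 31/500 → 107/1000
merge 107/1000 + 187/1000 → 147/500
merge 147/500 + 42/125 → 63/100
merge 37/100 + 63/100 → 1
L = 107/1000 + 147/500 + 63/100 + 1 = 2031/1000 = 2.031 bits/symbol.

2.031 bits/symbol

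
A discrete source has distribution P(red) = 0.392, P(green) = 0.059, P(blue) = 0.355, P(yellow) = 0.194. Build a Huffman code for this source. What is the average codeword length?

Repeatedly combine the two least-probable nodes; the expected code length is the sum of the merged weights.
merge 59/1000 + 97/500 → 253/1000
merge 253/1000 + 71/200 → 76/125
merge 49/125 + 76/125 → 1
L = 253/1000 + 76/125 + 1 = 1861/1000 = 1.861 bits/symbol.

1.861 bits/symbol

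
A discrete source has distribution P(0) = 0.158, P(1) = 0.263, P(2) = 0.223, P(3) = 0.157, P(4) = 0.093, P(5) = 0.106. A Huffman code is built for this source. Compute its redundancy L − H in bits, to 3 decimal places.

0.023 bits

Entropy H = −Σ p log₂ p ≈ 2.4914 bits.
Huffman merges: 93/1000+53/500→199/1000; 157/1000+79/500→63/200; 199/1000+223/1000→211/500; 263/1000+63/200→289/500; 211/500+289/500→1. L = 1257/500 ≈ 2.5140.
L − H = 2.5140 − 2.4914 = 0.023 bits.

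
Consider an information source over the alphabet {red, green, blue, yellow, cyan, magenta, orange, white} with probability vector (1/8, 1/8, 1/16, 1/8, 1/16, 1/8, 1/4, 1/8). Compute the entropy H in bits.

Each probability is a power of 1/2, so log₂(1/p) is an integer.
H = Σ p·log₂(1/p) = 1/8·3 + 1/8·3 + 1/16·4 + 1/8·3 + 1/16·4 + 1/8·3 + 1/4·2 + 1/8·3 = 2.875 bits.

2.875 bits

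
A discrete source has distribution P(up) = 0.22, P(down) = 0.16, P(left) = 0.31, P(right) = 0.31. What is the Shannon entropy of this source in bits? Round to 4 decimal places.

H = −Σ pᵢ log₂ pᵢ.
−0.22·log₂(0.22) = 0.4806
−0.16·log₂(0.16) = 0.4230
−0.31·log₂(0.31) = 0.5238
−0.31·log₂(0.31) = 0.5238
Sum ≈ 1.9512 → 1.9512 bits.

1.9512 bits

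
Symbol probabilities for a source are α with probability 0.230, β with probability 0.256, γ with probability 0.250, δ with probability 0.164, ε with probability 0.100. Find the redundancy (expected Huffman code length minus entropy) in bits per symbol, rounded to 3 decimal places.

0.013 bits

Entropy H = −Σ p log₂ p ≈ 2.2509 bits.
Huffman merges: 1/10+41/250→33/125; 23/100+1/4→12/25; 32/125+33/125→13/25; 12/25+13/25→1. L = 283/125 ≈ 2.2640.
L − H = 2.2640 − 2.2509 = 0.013 bits.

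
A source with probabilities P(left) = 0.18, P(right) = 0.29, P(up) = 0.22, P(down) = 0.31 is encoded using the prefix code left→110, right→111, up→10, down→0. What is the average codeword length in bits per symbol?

2.16 bits/symbol

L̄ = Σ pᵢ·ℓᵢ = 0.18·3 + 0.29·3 + 0.22·2 + 0.31·1 = 2.16 bits/symbol.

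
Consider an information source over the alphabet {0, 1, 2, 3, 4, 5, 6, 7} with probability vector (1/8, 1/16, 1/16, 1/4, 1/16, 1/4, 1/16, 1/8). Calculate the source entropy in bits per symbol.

2.75 bits

Each probability is a power of 1/2, so log₂(1/p) is an integer.
H = Σ p·log₂(1/p) = 1/8·3 + 1/16·4 + 1/16·4 + 1/4·2 + 1/16·4 + 1/4·2 + 1/16·4 + 1/8·3 = 2.75 bits.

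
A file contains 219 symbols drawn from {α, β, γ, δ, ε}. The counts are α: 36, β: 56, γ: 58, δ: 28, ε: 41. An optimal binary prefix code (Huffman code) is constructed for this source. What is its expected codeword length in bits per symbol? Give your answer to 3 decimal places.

Probabilities are the counts divided by 219.
Repeatedly combine the two least-probable nodes; the expected code length is the sum of the merged weights.
merge 28/219 + 12/73 → 64/219
merge 41/219 + 56/219 → 97/219
merge 58/219 + 64/219 → 122/219
merge 97/219 + 122/219 → 1
L = 64/219 + 97/219 + 122/219 + 1 = 502/219 ≈ 2.292 bits/symbol.

2.292 bits/symbol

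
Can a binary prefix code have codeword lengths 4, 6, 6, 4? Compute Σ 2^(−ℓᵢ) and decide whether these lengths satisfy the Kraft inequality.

With common denominator 2^6 = 64: Σ 2^(−ℓᵢ) = 4/64 + 1/64 + 1/64 + 4/64 = 10/64 = 0.15625.
Kraft's inequality requires Σ ≤ 1; here Σ = 0.15625 ≤ 1, so such a prefix code exists.

0.15625; yes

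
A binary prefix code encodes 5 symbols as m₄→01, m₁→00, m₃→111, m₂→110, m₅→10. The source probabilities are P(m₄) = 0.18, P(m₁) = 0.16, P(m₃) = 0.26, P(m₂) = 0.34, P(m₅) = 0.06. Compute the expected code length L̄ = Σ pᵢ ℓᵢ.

2.6 bits/symbol

L̄ = Σ pᵢ·ℓᵢ = 0.18·2 + 0.16·2 + 0.26·3 + 0.34·3 + 0.06·2 = 2.6 bits/symbol.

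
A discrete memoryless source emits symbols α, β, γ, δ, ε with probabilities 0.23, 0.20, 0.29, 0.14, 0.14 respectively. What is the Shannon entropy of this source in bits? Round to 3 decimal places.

H = −Σ pᵢ log₂ pᵢ.
−0.23·log₂(0.23) = 0.4877
−0.20·log₂(0.20) = 0.4644
−0.29·log₂(0.29) = 0.5179
−0.14·log₂(0.14) = 0.3971
−0.14·log₂(0.14) = 0.3971
Sum ≈ 2.2642 → 2.264 bits.

2.264 bits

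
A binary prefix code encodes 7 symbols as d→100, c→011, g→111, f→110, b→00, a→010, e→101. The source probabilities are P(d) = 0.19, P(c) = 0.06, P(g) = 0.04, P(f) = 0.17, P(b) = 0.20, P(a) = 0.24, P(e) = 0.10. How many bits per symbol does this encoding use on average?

L̄ = Σ pᵢ·ℓᵢ = 0.19·3 + 0.06·3 + 0.04·3 + 0.17·3 + 0.20·2 + 0.24·3 + 0.10·3 = 2.8 bits/symbol.

2.8 bits/symbol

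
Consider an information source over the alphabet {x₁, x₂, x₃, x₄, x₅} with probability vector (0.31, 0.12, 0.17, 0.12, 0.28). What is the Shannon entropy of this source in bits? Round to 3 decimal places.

H = −Σ pᵢ log₂ pᵢ.
−0.31·log₂(0.31) = 0.5238
−0.12·log₂(0.12) = 0.3671
−0.17·log₂(0.17) = 0.4346
−0.12·log₂(0.12) = 0.3671
−0.28·log₂(0.28) = 0.5142
Sum ≈ 2.2067 → 2.207 bits.

2.207 bits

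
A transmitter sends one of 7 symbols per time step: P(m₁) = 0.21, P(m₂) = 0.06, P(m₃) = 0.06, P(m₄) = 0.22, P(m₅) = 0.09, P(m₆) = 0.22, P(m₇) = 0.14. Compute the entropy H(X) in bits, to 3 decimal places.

2.631 bits

H = −Σ pᵢ log₂ pᵢ.
−0.21·log₂(0.21) = 0.4728
−0.06·log₂(0.06) = 0.2435
−0.06·log₂(0.06) = 0.2435
−0.22·log₂(0.22) = 0.4806
−0.09·log₂(0.09) = 0.3127
−0.22·log₂(0.22) = 0.4806
−0.14·log₂(0.14) = 0.3971
Sum ≈ 2.6308 → 2.631 bits.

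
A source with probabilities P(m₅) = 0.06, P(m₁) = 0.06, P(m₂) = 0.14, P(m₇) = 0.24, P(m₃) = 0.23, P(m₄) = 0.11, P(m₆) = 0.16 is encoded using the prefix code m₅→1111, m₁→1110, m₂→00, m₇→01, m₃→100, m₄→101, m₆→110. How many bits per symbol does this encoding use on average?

2.74 bits/symbol

L̄ = Σ pᵢ·ℓᵢ = 0.06·4 + 0.06·4 + 0.14·2 + 0.24·2 + 0.23·3 + 0.11·3 + 0.16·3 = 2.74 bits/symbol.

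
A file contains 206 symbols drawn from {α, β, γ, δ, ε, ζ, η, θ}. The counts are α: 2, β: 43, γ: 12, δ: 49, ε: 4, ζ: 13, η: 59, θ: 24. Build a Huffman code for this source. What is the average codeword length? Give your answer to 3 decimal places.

Probabilities are the counts divided by 206.
Repeatedly combine the two least-probable nodes; the expected code length is the sum of the merged weights.
merge 1/103 + 2/103 → 3/103
merge 3/103 + 6/103 → 9/103
merge 13/206 + 9/103 → 31/206
merge 12/103 + 31/206 → 55/206
merge 43/206 + 49/206 → 46/103
merge 55/206 + 59/206 → 57/103
merge 46/103 + 57/103 → 1
L = 3/103 + 9/103 + 31/206 + 55/206 + 46/103 + 57/103 + 1 = 261/103 ≈ 2.534 bits/symbol.

2.534 bits/symbol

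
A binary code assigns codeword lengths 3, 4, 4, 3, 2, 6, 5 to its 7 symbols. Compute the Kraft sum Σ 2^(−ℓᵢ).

With common denominator 2^6 = 64: Σ 2^(−ℓᵢ) = 8/64 + 4/64 + 4/64 + 8/64 + 16/64 + 1/64 + 2/64 = 43/64 = 0.671875.

0.671875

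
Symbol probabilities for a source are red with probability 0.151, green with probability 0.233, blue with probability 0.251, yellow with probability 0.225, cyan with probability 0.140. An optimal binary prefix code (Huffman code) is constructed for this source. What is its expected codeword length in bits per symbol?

Repeatedly combine the two least-probable nodes; the expected code length is the sum of the merged weights.
merge 7/50 + 151/1000 → 291/1000
merge 9/40 + 233/1000 → 229/500
merge 251/1000 + 291/1000 → 271/500
merge 229/500 + 271/500 → 1
L = 291/1000 + 229/500 + 271/500 + 1 = 2291/1000 = 2.291 bits/symbol.

2.291 bits/symbol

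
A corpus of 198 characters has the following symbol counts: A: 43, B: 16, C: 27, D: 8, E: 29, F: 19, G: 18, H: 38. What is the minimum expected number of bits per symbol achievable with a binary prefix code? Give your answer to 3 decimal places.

2.899 bits/symbol

Probabilities are the counts divided by 198.
Repeatedly combine the two least-probable nodes; the expected code length is the sum of the merged weights.
merge 4/99 + 8/99 → 4/33
merge 1/11 + 19/198 → 37/198
merge 4/33 + 3/22 → 17/66
merge 29/198 + 37/198 → 1/3
merge 19/99 + 43/198 → 9/22
merge 17/66 + 1/3 → 13/22
merge 9/22 + 13/22 → 1
L = 4/33 + 37/198 + 17/66 + 1/3 + 9/22 + 13/22 + 1 = 287/99 ≈ 2.899 bits/symbol.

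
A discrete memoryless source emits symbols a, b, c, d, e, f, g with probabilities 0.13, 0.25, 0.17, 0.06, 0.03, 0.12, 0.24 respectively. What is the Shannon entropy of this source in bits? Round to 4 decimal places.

2.5737 bits

H = −Σ pᵢ log₂ pᵢ.
−0.13·log₂(0.13) = 0.3826
−0.25·log₂(0.25) = 0.5000
−0.17·log₂(0.17) = 0.4346
−0.06·log₂(0.06) = 0.2435
−0.03·log₂(0.03) = 0.1518
−0.12·log₂(0.12) = 0.3671
−0.24·log₂(0.24) = 0.4941
Sum ≈ 2.5737 → 2.5737 bits.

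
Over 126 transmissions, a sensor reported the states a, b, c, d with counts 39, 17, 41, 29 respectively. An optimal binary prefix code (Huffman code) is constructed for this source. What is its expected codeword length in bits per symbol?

Probabilities are the counts divided by 126.
Repeatedly combine the two least-probable nodes; the expected code length is the sum of the merged weights.
merge 17/126 + 29/126 → 23/63
merge 13/42 + 41/126 → 40/63
merge 23/63 + 40/63 → 1
L = 23/63 + 40/63 + 1 = 2 bits/symbol.

2 bits/symbol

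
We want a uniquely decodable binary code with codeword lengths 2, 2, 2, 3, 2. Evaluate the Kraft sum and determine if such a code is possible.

1.125; no

With common denominator 2^3 = 8: Σ 2^(−ℓᵢ) = 2/8 + 2/8 + 2/8 + 1/8 + 2/8 = 9/8 = 1.125.
Kraft's inequality requires Σ ≤ 1; here Σ = 1.125 > 1, so no such prefix code exists.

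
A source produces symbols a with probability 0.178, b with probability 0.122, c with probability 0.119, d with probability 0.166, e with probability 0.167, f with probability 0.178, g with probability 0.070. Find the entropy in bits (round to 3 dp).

H = −Σ pᵢ log₂ pᵢ.
−0.178·log₂(0.178) = 0.4432
−0.122·log₂(0.122) = 0.3703
−0.119·log₂(0.119) = 0.3654
−0.166·log₂(0.166) = 0.4301
−0.167·log₂(0.167) = 0.4312
−0.178·log₂(0.178) = 0.4432
−0.070·log₂(0.070) = 0.2686
Sum ≈ 2.7520 → 2.752 bits.

2.752 bits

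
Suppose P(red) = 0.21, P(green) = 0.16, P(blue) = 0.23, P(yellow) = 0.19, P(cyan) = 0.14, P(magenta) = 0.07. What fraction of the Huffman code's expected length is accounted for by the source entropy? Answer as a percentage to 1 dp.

97.8%

Entropy H = −Σ p log₂ p ≈ 2.5044 bits.
Huffman merges: 7/100+7/50→21/100; 4/25+19/100→7/20; 21/100+21/100→21/50; 23/100+7/20→29/50; 21/50+29/50→1. L = 64/25 ≈ 2.5600.
Efficiency = H/L = 2.5044/2.5600 = 97.8%.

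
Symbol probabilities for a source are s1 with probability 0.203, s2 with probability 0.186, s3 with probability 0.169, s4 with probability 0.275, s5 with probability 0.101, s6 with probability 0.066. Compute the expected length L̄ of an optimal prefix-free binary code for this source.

Repeatedly combine the two least-probable nodes; the expected code length is the sum of the merged weights.
merge 33/500 + 101/1000 → 167/1000
merge 167/1000 + 169/1000 → 42/125
merge 93/500 + 203/1000 → 389/1000
merge 11/40 + 42/125 → 611/1000
merge 389/1000 + 611/1000 → 1
L = 167/1000 + 42/125 + 389/1000 + 611/1000 + 1 = 2503/1000 = 2.503 bits/symbol.

2.503 bits/symbol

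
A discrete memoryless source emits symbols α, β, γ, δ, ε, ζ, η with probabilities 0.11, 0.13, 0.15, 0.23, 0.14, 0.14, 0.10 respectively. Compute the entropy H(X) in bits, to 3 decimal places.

H = −Σ pᵢ log₂ pᵢ.
−0.11·log₂(0.11) = 0.3503
−0.13·log₂(0.13) = 0.3826
−0.15·log₂(0.15) = 0.4105
−0.23·log₂(0.23) = 0.4877
−0.14·log₂(0.14) = 0.3971
−0.14·log₂(0.14) = 0.3971
−0.10·log₂(0.10) = 0.3322
Sum ≈ 2.7576 → 2.758 bits.

2.758 bits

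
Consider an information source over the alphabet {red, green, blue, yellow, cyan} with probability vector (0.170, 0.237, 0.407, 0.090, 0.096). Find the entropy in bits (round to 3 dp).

2.092 bits

H = −Σ pᵢ log₂ pᵢ.
−0.170·log₂(0.170) = 0.4346
−0.237·log₂(0.237) = 0.4923
−0.407·log₂(0.407) = 0.5278
−0.090·log₂(0.090) = 0.3127
−0.096·log₂(0.096) = 0.3246
Sum ≈ 2.0919 → 2.092 bits.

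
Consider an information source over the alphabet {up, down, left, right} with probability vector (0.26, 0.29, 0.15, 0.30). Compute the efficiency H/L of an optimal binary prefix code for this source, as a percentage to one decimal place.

97.7%

Entropy H = −Σ p log₂ p ≈ 1.9548 bits.
Huffman merges: 3/20+13/50→41/100; 29/100+3/10→59/100; 41/100+59/100→1. L = 2 ≈ 2.0000.
Efficiency = H/L = 1.9548/2.0000 = 97.7%.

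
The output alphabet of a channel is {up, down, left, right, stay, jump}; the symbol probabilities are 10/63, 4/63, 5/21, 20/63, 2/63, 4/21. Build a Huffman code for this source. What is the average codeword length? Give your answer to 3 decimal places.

2.349 bits/symbol

Repeatedly combine the two least-probable nodes; the expected code length is the sum of the merged weights.
merge 2/63 + 4/63 → 2/21
merge 2/21 + 10/63 → 16/63
merge 4/21 + 5/21 → 3/7
merge 16/63 + 20/63 → 4/7
merge 3/7 + 4/7 → 1
L = 2/21 + 16/63 + 3/7 + 4/7 + 1 = 148/63 ≈ 2.349 bits/symbol.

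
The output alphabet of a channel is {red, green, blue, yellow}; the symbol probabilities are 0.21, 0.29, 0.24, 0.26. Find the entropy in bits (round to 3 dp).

H = −Σ pᵢ log₂ pᵢ.
−0.21·log₂(0.21) = 0.4728
−0.29·log₂(0.29) = 0.5179
−0.24·log₂(0.24) = 0.4941
−0.26·log₂(0.26) = 0.5053
Sum ≈ 1.9901 → 1.990 bits.

1.990 bits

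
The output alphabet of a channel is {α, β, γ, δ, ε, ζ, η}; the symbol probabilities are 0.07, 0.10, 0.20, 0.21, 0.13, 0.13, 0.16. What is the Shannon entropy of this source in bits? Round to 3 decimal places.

2.726 bits

H = −Σ pᵢ log₂ pᵢ.
−0.07·log₂(0.07) = 0.2686
−0.10·log₂(0.10) = 0.3322
−0.20·log₂(0.20) = 0.4644
−0.21·log₂(0.21) = 0.4728
−0.13·log₂(0.13) = 0.3826
−0.13·log₂(0.13) = 0.3826
−0.16·log₂(0.16) = 0.4230
Sum ≈ 2.7263 → 2.726 bits.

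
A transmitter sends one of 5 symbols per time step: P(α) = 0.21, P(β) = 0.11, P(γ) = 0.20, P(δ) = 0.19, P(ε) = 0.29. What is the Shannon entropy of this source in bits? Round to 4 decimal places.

2.2606 bits

H = −Σ pᵢ log₂ pᵢ.
−0.21·log₂(0.21) = 0.4728
−0.11·log₂(0.11) = 0.3503
−0.20·log₂(0.20) = 0.4644
−0.19·log₂(0.19) = 0.4552
−0.29·log₂(0.29) = 0.5179
Sum ≈ 2.2606 → 2.2606 bits.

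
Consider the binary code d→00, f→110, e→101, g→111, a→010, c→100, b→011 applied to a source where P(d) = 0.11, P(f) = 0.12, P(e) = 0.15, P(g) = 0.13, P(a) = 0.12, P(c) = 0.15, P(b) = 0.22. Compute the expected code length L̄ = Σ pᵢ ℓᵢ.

L̄ = Σ pᵢ·ℓᵢ = 0.11·2 + 0.12·3 + 0.15·3 + 0.13·3 + 0.12·3 + 0.15·3 + 0.22·3 = 2.89 bits/symbol.

2.89 bits/symbol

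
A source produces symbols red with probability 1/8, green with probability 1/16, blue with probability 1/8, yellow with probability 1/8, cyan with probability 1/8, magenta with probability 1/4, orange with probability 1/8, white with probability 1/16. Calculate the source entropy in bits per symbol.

2.875 bits

Each probability is a power of 1/2, so log₂(1/p) is an integer.
H = Σ p·log₂(1/p) = 1/8·3 + 1/16·4 + 1/8·3 + 1/8·3 + 1/8·3 + 1/4·2 + 1/8·3 + 1/16·4 = 2.875 bits.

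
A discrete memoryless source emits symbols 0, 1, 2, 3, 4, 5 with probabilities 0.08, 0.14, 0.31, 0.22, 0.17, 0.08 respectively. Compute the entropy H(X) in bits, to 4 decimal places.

H = −Σ pᵢ log₂ pᵢ.
−0.08·log₂(0.08) = 0.2915
−0.14·log₂(0.14) = 0.3971
−0.31·log₂(0.31) = 0.5238
−0.22·log₂(0.22) = 0.4806
−0.17·log₂(0.17) = 0.4346
−0.08·log₂(0.08) = 0.2915
Sum ≈ 2.4191 → 2.4191 bits.

2.4191 bits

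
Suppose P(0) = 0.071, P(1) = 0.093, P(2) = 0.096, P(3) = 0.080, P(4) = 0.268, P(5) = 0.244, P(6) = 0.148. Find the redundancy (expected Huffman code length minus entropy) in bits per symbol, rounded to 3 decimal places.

0.020 bits

Entropy H = −Σ p log₂ p ≈ 2.6193 bits.
Huffman merges: 71/1000+2/25→151/1000; 93/1000+12/125→189/1000; 37/250+151/1000→299/1000; 189/1000+61/250→433/1000; 67/250+299/1000→567/1000; 433/1000+567/1000→1. L = 2639/1000 ≈ 2.6390.
L − H = 2.6390 − 2.6193 = 0.020 bits.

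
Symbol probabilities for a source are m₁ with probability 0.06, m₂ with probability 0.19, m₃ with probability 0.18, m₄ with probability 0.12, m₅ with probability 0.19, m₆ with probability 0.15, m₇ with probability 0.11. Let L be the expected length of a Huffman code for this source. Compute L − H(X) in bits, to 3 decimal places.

Entropy H = −Σ p log₂ p ≈ 2.7272 bits.
Huffman merges: 3/50+11/100→17/100; 3/25+3/20→27/100; 17/100+9/50→7/20; 19/100+19/100→19/50; 27/100+7/20→31/50; 19/50+31/50→1. L = 279/100 ≈ 2.7900.
L − H = 2.7900 − 2.7272 = 0.063 bits.

0.063 bits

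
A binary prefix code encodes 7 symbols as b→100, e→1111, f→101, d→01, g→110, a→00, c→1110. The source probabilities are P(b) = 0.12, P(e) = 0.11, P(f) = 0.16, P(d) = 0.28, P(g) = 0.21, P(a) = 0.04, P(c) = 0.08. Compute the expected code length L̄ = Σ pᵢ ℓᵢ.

L̄ = Σ pᵢ·ℓᵢ = 0.12·3 + 0.11·4 + 0.16·3 + 0.28·2 + 0.21·3 + 0.04·2 + 0.08·4 = 2.87 bits/symbol.

2.87 bits/symbol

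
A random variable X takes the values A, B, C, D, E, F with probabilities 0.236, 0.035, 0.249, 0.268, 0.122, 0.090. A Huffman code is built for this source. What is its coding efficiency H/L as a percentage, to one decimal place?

99.2%

Entropy H = −Σ p log₂ p ≈ 2.3524 bits.
Huffman merges: 7/200+9/100→1/8; 61/500+1/8→247/1000; 59/250+247/1000→483/1000; 249/1000+67/250→517/1000; 483/1000+517/1000→1. L = 593/250 ≈ 2.3720.
Efficiency = H/L = 2.3524/2.3720 = 99.2%.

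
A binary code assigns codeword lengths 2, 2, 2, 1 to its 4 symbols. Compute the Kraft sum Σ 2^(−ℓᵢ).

1.25

With common denominator 2^2 = 4: Σ 2^(−ℓᵢ) = 1/4 + 1/4 + 1/4 + 2/4 = 5/4 = 1.25.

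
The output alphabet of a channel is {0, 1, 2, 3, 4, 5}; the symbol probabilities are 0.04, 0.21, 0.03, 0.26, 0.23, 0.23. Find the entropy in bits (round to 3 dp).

2.291 bits

H = −Σ pᵢ log₂ pᵢ.
−0.04·log₂(0.04) = 0.1858
−0.21·log₂(0.21) = 0.4728
−0.03·log₂(0.03) = 0.1518
−0.26·log₂(0.26) = 0.5053
−0.23·log₂(0.23) = 0.4877
−0.23·log₂(0.23) = 0.4877
Sum ≈ 2.2910 → 2.291 bits.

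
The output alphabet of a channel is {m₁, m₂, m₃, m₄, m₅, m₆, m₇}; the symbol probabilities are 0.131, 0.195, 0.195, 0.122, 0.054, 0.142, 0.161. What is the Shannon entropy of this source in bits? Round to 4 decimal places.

H = −Σ pᵢ log₂ pᵢ.
−0.131·log₂(0.131) = 0.3841
−0.195·log₂(0.195) = 0.4599
−0.195·log₂(0.195) = 0.4599
−0.122·log₂(0.122) = 0.3703
−0.054·log₂(0.054) = 0.2274
−0.142·log₂(0.142) = 0.3999
−0.161·log₂(0.161) = 0.4242
Sum ≈ 2.7257 → 2.7257 bits.

2.7257 bits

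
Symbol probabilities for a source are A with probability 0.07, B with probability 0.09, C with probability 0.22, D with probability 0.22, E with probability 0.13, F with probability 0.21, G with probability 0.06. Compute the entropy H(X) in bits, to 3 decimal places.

H = −Σ pᵢ log₂ pᵢ.
−0.07·log₂(0.07) = 0.2686
−0.09·log₂(0.09) = 0.3127
−0.22·log₂(0.22) = 0.4806
−0.22·log₂(0.22) = 0.4806
−0.13·log₂(0.13) = 0.3826
−0.21·log₂(0.21) = 0.4728
−0.06·log₂(0.06) = 0.2435
Sum ≈ 2.6414 → 2.641 bits.

2.641 bits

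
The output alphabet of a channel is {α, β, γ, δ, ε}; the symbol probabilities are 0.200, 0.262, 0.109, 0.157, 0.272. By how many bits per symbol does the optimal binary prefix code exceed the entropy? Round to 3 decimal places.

Entropy H = −Σ p log₂ p ≈ 2.2495 bits.
Huffman merges: 109/1000+157/1000→133/500; 1/5+131/500→231/500; 133/500+34/125→269/500; 231/500+269/500→1. L = 1133/500 ≈ 2.2660.
L − H = 2.2660 − 2.2495 = 0.017 bits.

0.017 bits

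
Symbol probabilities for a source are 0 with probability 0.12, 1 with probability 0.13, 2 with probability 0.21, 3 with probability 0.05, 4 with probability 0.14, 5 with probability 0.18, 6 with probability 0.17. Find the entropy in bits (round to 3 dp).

2.716 bits

H = −Σ pᵢ log₂ pᵢ.
−0.12·log₂(0.12) = 0.3671
−0.13·log₂(0.13) = 0.3826
−0.21·log₂(0.21) = 0.4728
−0.05·log₂(0.05) = 0.2161
−0.14·log₂(0.14) = 0.3971
−0.18·log₂(0.18) = 0.4453
−0.17·log₂(0.17) = 0.4346
Sum ≈ 2.7156 → 2.716 bits.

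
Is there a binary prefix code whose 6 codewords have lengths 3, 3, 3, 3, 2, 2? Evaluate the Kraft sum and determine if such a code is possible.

With common denominator 2^3 = 8: Σ 2^(−ℓᵢ) = 1/8 + 1/8 + 1/8 + 1/8 + 2/8 + 2/8 = 8/8 = 1.
Kraft's inequality requires Σ ≤ 1; here Σ = 1 ≤ 1, so such a prefix code exists.

1; yes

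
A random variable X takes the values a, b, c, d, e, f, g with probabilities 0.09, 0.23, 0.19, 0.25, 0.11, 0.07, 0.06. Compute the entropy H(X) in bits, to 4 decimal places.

2.6179 bits

H = −Σ pᵢ log₂ pᵢ.
−0.09·log₂(0.09) = 0.3127
−0.23·log₂(0.23) = 0.4877
−0.19·log₂(0.19) = 0.4552
−0.25·log₂(0.25) = 0.5000
−0.11·log₂(0.11) = 0.3503
−0.07·log₂(0.07) = 0.2686
−0.06·log₂(0.06) = 0.2435
Sum ≈ 2.6179 → 2.6179 bits.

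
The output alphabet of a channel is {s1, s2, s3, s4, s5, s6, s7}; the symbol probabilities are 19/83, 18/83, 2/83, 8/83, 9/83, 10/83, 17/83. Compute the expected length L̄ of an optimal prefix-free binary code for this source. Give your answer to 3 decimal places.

Repeatedly combine the two least-probable nodes; the expected code length is the sum of the merged weights.
merge 2/83 + 8/83 → 10/83
merge 9/83 + 10/83 → 19/83
merge 10/83 + 17/83 → 27/83
merge 18/83 + 19/83 → 37/83
merge 19/83 + 27/83 → 46/83
merge 37/83 + 46/83 → 1
L = 10/83 + 19/83 + 27/83 + 37/83 + 46/83 + 1 = 222/83 ≈ 2.675 bits/symbol.

2.675 bits/symbol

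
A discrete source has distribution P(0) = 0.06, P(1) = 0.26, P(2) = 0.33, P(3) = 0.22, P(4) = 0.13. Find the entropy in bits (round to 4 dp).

2.1399 bits

H = −Σ pᵢ log₂ pᵢ.
−0.06·log₂(0.06) = 0.2435
−0.26·log₂(0.26) = 0.5053
−0.33·log₂(0.33) = 0.5278
−0.22·log₂(0.22) = 0.4806
−0.13·log₂(0.13) = 0.3826
Sum ≈ 2.1399 → 2.1399 bits.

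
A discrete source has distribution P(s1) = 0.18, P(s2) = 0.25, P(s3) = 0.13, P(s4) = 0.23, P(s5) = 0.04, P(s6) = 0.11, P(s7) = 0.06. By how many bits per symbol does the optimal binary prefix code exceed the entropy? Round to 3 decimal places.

0.025 bits

Entropy H = −Σ p log₂ p ≈ 2.5952 bits.
Huffman merges: 1/25+3/50→1/10; 1/10+11/100→21/100; 13/100+9/50→31/100; 21/100+23/100→11/25; 1/4+31/100→14/25; 11/25+14/25→1. L = 131/50 ≈ 2.6200.
L − H = 2.6200 − 2.5952 = 0.025 bits.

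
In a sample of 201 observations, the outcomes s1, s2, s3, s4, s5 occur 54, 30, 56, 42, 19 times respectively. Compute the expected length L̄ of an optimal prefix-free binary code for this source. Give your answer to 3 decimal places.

Probabilities are the counts divided by 201.
Repeatedly combine the two least-probable nodes; the expected code length is the sum of the merged weights.
merge 19/201 + 10/67 → 49/201
merge 14/67 + 49/201 → 91/201
merge 18/67 + 56/201 → 110/201
merge 91/201 + 110/201 → 1
L = 49/201 + 91/201 + 110/201 + 1 = 451/201 ≈ 2.244 bits/symbol.

2.244 bits/symbol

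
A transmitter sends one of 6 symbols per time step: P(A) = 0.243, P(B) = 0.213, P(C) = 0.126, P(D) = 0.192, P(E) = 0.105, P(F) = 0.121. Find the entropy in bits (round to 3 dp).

2.515 bits

H = −Σ pᵢ log₂ pᵢ.
−0.243·log₂(0.243) = 0.4960
−0.213·log₂(0.213) = 0.4752
−0.126·log₂(0.126) = 0.3766
−0.192·log₂(0.192) = 0.4571
−0.105·log₂(0.105) = 0.3414
−0.121·log₂(0.121) = 0.3687
Sum ≈ 2.5149 → 2.515 bits.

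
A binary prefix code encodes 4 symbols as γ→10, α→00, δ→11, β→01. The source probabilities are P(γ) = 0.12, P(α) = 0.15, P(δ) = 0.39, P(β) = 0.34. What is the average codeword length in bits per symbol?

L̄ = Σ pᵢ·ℓᵢ = 0.12·2 + 0.15·2 + 0.39·2 + 0.34·2 = 2 bits/symbol.

2 bits/symbol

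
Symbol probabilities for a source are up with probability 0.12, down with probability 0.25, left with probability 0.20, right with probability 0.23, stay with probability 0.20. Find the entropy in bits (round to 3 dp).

2.284 bits

H = −Σ pᵢ log₂ pᵢ.
−0.12·log₂(0.12) = 0.3671
−0.25·log₂(0.25) = 0.5000
−0.20·log₂(0.20) = 0.4644
−0.23·log₂(0.23) = 0.4877
−0.20·log₂(0.20) = 0.4644
Sum ≈ 2.2835 → 2.284 bits.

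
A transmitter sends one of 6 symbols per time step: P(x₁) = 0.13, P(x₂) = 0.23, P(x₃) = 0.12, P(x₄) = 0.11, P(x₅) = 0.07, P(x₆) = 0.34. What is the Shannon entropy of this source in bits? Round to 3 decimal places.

H = −Σ pᵢ log₂ pᵢ.
−0.13·log₂(0.13) = 0.3826
−0.23·log₂(0.23) = 0.4877
−0.12·log₂(0.12) = 0.3671
−0.11·log₂(0.11) = 0.3503
−0.07·log₂(0.07) = 0.2686
−0.34·log₂(0.34) = 0.5292
Sum ≈ 2.3854 → 2.385 bits.

2.385 bits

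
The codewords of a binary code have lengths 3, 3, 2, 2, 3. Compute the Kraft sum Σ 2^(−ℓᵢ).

With common denominator 2^3 = 8: Σ 2^(−ℓᵢ) = 1/8 + 1/8 + 2/8 + 2/8 + 1/8 = 7/8 = 0.875.

0.875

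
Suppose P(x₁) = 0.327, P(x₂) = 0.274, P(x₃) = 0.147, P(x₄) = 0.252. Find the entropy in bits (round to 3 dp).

H = −Σ pᵢ log₂ pᵢ.
−0.327·log₂(0.327) = 0.5273
−0.274·log₂(0.274) = 0.5118
−0.147·log₂(0.147) = 0.4066
−0.252·log₂(0.252) = 0.5011
Sum ≈ 1.9468 → 1.947 bits.

1.947 bits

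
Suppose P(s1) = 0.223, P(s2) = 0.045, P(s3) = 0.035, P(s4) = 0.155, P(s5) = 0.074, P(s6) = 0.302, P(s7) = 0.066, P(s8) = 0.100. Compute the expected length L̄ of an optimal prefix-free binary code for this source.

2.695 bits/symbol

Repeatedly combine the two least-probable nodes; the expected code length is the sum of the merged weights.
merge 7/200 + 9/200 → 2/25
merge 33/500 + 37/500 → 7/50
merge 2/25 + 1/10 → 9/50
merge 7/50 + 31/200 → 59/200
merge 9/50 + 223/1000 → 403/1000
merge 59/200 + 151/500 → 597/1000
merge 403/1000 + 597/1000 → 1
L = 2/25 + 7/50 + 9/50 + 59/200 + 403/1000 + 597/1000 + 1 = 539/200 = 2.695 bits/symbol.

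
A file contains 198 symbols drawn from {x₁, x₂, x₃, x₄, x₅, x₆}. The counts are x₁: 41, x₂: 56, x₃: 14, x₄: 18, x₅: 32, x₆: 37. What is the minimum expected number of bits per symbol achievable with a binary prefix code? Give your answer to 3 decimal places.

2.485 bits/symbol

Probabilities are the counts divided by 198.
Repeatedly combine the two least-probable nodes; the expected code length is the sum of the merged weights.
merge 7/99 + 1/11 → 16/99
merge 16/99 + 16/99 → 32/99
merge 37/198 + 41/198 → 13/33
merge 28/99 + 32/99 → 20/33
merge 13/33 + 20/33 → 1
L = 16/99 + 32/99 + 13/33 + 20/33 + 1 = 82/33 ≈ 2.485 bits/symbol.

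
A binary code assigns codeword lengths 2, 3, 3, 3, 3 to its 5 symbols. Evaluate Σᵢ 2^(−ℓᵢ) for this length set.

With common denominator 2^3 = 8: Σ 2^(−ℓᵢ) = 2/8 + 1/8 + 1/8 + 1/8 + 1/8 = 6/8 = 0.75.

0.75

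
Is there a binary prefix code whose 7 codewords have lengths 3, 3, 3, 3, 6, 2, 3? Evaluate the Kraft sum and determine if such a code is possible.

With common denominator 2^6 = 64: Σ 2^(−ℓᵢ) = 8/64 + 8/64 + 8/64 + 8/64 + 1/64 + 16/64 + 8/64 = 57/64 = 0.890625.
Kraft's inequality requires Σ ≤ 1; here Σ = 0.890625 ≤ 1, so such a prefix code exists.

0.890625; yes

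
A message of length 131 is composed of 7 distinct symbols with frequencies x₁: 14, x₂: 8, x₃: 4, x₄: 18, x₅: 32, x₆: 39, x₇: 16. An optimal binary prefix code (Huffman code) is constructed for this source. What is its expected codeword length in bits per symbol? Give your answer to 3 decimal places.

Probabilities are the counts divided by 131.
Repeatedly combine the two least-probable nodes; the expected code length is the sum of the merged weights.
merge 4/131 + 8/131 → 12/131
merge 12/131 + 14/131 → 26/131
merge 16/131 + 18/131 → 34/131
merge 26/131 + 32/131 → 58/131
merge 34/131 + 39/131 → 73/131
merge 58/131 + 73/131 → 1
L = 12/131 + 26/131 + 34/131 + 58/131 + 73/131 + 1 = 334/131 ≈ 2.550 bits/symbol.

2.550 bits/symbol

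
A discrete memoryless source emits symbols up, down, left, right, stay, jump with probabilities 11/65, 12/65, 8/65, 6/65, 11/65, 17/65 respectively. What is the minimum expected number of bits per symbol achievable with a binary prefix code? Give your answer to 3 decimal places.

2.554 bits/symbol

Repeatedly combine the two least-probable nodes; the expected code length is the sum of the merged weights.
merge 6/65 + 8/65 → 14/65
merge 11/65 + 11/65 → 22/65
merge 12/65 + 14/65 → 2/5
merge 17/65 + 22/65 → 3/5
merge 2/5 + 3/5 → 1
L = 14/65 + 22/65 + 2/5 + 3/5 + 1 = 166/65 ≈ 2.554 bits/symbol.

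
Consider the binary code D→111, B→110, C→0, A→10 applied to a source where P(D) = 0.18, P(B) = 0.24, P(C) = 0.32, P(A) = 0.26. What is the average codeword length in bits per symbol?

2.1 bits/symbol

L̄ = Σ pᵢ·ℓᵢ = 0.18·3 + 0.24·3 + 0.32·1 + 0.26·2 = 2.1 bits/symbol.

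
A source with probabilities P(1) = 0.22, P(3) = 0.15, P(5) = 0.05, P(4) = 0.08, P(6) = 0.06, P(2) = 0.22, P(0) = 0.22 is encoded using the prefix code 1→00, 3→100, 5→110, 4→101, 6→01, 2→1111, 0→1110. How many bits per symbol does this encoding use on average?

3.16 bits/symbol

L̄ = Σ pᵢ·ℓᵢ = 0.22·2 + 0.15·3 + 0.05·3 + 0.08·3 + 0.06·2 + 0.22·4 + 0.22·4 = 3.16 bits/symbol.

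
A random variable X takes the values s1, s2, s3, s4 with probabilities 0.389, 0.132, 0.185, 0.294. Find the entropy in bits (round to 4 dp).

1.8851 bits

H = −Σ pᵢ log₂ pᵢ.
−0.389·log₂(0.389) = 0.5299
−0.132·log₂(0.132) = 0.3856
−0.185·log₂(0.185) = 0.4504
−0.294·log₂(0.294) = 0.5192
Sum ≈ 1.8851 → 1.8851 bits.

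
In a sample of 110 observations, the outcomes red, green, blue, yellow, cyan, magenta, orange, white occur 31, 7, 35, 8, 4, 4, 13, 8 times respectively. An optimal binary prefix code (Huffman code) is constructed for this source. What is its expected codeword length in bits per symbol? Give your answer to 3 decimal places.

Probabilities are the counts divided by 110.
Repeatedly combine the two least-probable nodes; the expected code length is the sum of the merged weights.
merge 2/55 + 2/55 → 4/55
merge 7/110 + 4/55 → 3/22
merge 4/55 + 4/55 → 8/55
merge 13/110 + 3/22 → 14/55
merge 8/55 + 14/55 → 2/5
merge 31/110 + 7/22 → 3/5
merge 2/5 + 3/5 → 1
L = 4/55 + 3/22 + 8/55 + 14/55 + 2/5 + 3/5 + 1 = 287/110 ≈ 2.609 bits/symbol.

2.609 bits/symbol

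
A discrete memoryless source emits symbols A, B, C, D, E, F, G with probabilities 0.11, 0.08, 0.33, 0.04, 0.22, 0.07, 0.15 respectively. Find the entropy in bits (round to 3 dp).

2.515 bits

H = −Σ pᵢ log₂ pᵢ.
−0.11·log₂(0.11) = 0.3503
−0.08·log₂(0.08) = 0.2915
−0.33·log₂(0.33) = 0.5278
−0.04·log₂(0.04) = 0.1858
−0.22·log₂(0.22) = 0.4806
−0.07·log₂(0.07) = 0.2686
−0.15·log₂(0.15) = 0.4105
Sum ≈ 2.5150 → 2.515 bits.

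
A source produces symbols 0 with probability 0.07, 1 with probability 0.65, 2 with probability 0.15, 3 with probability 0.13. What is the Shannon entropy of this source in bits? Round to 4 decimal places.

1.4657 bits

H = −Σ pᵢ log₂ pᵢ.
−0.07·log₂(0.07) = 0.2686
−0.65·log₂(0.65) = 0.4040
−0.15·log₂(0.15) = 0.4105
−0.13·log₂(0.13) = 0.3826
Sum ≈ 1.4657 → 1.4657 bits.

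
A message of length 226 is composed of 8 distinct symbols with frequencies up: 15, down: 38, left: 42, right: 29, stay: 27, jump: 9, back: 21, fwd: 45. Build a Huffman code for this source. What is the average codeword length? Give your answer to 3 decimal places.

Probabilities are the counts divided by 226.
Repeatedly combine the two least-probable nodes; the expected code length is the sum of the merged weights.
merge 9/226 + 15/226 → 12/113
merge 21/226 + 12/113 → 45/226
merge 27/226 + 29/226 → 28/113
merge 19/113 + 21/113 → 40/113
merge 45/226 + 45/226 → 45/113
merge 28/113 + 40/113 → 68/113
merge 45/113 + 68/113 → 1
L = 12/113 + 45/226 + 28/113 + 40/113 + 45/113 + 68/113 + 1 = 657/226 ≈ 2.907 bits/symbol.

2.907 bits/symbol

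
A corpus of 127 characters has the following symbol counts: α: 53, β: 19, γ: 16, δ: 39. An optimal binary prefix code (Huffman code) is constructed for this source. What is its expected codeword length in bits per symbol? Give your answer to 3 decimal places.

1.858 bits/symbol

Probabilities are the counts divided by 127.
Repeatedly combine the two least-probable nodes; the expected code length is the sum of the merged weights.
merge 16/127 + 19/127 → 35/127
merge 35/127 + 39/127 → 74/127
merge 53/127 + 74/127 → 1
L = 35/127 + 74/127 + 1 = 236/127 ≈ 1.858 bits/symbol.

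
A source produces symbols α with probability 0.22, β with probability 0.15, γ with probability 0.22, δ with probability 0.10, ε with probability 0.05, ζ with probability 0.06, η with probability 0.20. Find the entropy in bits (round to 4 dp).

H = −Σ pᵢ log₂ pᵢ.
−0.22·log₂(0.22) = 0.4806
−0.15·log₂(0.15) = 0.4105
−0.22·log₂(0.22) = 0.4806
−0.10·log₂(0.10) = 0.3322
−0.05·log₂(0.05) = 0.2161
−0.06·log₂(0.06) = 0.2435
−0.20·log₂(0.20) = 0.4644
Sum ≈ 2.6279 → 2.6279 bits.

2.6279 bits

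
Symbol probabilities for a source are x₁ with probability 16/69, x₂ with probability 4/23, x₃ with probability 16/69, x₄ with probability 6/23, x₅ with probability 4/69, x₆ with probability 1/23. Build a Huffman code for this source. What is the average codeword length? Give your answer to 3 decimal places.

2.377 bits/symbol

Repeatedly combine the two least-probable nodes; the expected code length is the sum of the merged weights.
merge 1/23 + 4/69 → 7/69
merge 7/69 + 4/23 → 19/69
merge 16/69 + 16/69 → 32/69
merge 6/23 + 19/69 → 37/69
merge 32/69 + 37/69 → 1
L = 7/69 + 19/69 + 32/69 + 37/69 + 1 = 164/69 ≈ 2.377 bits/symbol.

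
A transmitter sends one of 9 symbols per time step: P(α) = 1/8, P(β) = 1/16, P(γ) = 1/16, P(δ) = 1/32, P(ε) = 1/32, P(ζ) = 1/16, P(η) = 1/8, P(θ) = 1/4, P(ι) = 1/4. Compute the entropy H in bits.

2.8125 bits

Each probability is a power of 1/2, so log₂(1/p) is an integer.
H = Σ p·log₂(1/p) = 1/8·3 + 1/16·4 + 1/16·4 + 1/32·5 + 1/32·5 + 1/16·4 + 1/8·3 + 1/4·2 + 1/4·2 = 2.8125 bits.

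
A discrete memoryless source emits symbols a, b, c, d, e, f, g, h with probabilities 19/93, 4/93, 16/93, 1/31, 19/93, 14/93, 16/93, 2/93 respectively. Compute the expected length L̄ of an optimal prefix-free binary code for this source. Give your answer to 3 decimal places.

Repeatedly combine the two least-probable nodes; the expected code length is the sum of the merged weights.
merge 2/93 + 1/31 → 5/93
merge 4/93 + 5/93 → 3/31
merge 3/31 + 14/93 → 23/93
merge 16/93 + 16/93 → 32/93
merge 19/93 + 19/93 → 38/93
merge 23/93 + 32/93 → 55/93
merge 38/93 + 55/93 → 1
L = 5/93 + 3/31 + 23/93 + 32/93 + 38/93 + 55/93 + 1 = 85/31 ≈ 2.742 bits/symbol.

2.742 bits/symbol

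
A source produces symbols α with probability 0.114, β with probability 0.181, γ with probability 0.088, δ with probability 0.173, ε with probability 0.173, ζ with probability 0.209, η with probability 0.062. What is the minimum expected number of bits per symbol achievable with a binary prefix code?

Repeatedly combine the two least-probable nodes; the expected code length is the sum of the merged weights.
merge 31/500 + 11/125 → 3/20
merge 57/500 + 3/20 → 33/125
merge 173/1000 + 173/1000 → 173/500
merge 181/1000 + 209/1000 → 39/100
merge 33/125 + 173/500 → 61/100
merge 39/100 + 61/100 → 1
L = 3/20 + 33/125 + 173/500 + 39/100 + 61/100 + 1 = 69/25 = 2.76 bits/symbol.

2.76 bits/symbol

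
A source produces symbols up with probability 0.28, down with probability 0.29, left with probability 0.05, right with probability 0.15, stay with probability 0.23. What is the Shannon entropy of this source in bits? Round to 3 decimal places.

2.146 bits

H = −Σ pᵢ log₂ pᵢ.
−0.28·log₂(0.28) = 0.5142
−0.29·log₂(0.29) = 0.5179
−0.05·log₂(0.05) = 0.2161
−0.15·log₂(0.15) = 0.4105
−0.23·log₂(0.23) = 0.4877
Sum ≈ 2.1464 → 2.146 bits.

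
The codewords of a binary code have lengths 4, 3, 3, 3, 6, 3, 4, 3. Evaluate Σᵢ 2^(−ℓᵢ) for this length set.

0.765625

With common denominator 2^6 = 64: Σ 2^(−ℓᵢ) = 4/64 + 8/64 + 8/64 + 8/64 + 1/64 + 8/64 + 4/64 + 8/64 = 49/64 = 0.765625.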